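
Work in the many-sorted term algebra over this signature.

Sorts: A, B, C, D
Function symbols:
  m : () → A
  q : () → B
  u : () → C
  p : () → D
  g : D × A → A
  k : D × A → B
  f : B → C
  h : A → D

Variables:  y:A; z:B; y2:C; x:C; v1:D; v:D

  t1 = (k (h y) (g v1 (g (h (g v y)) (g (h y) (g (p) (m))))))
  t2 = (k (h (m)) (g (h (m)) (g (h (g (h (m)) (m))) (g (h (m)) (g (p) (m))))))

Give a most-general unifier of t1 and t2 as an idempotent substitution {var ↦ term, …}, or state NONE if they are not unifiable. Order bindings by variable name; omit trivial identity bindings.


{v ↦ (h (m)), v1 ↦ (h (m)), y ↦ (m)}


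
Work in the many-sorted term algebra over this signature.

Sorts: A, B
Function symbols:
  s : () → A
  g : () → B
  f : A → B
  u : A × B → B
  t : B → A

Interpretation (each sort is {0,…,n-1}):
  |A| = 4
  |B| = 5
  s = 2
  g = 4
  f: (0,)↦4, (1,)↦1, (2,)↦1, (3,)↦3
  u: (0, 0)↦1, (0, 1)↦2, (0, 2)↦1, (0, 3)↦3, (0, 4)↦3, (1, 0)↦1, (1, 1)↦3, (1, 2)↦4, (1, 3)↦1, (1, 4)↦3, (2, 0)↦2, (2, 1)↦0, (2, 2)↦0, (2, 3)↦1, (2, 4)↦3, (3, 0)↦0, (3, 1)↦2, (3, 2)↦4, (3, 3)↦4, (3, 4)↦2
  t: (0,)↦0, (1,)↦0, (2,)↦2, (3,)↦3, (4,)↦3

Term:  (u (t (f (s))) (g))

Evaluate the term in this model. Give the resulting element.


  s = 2
  (f (s)) = f(2,) = 1
  (t (f (s))) = t(1,) = 0
  g = 4
  (u (t (f (s))) (g)) = u(0, 4) = 3

value = 3


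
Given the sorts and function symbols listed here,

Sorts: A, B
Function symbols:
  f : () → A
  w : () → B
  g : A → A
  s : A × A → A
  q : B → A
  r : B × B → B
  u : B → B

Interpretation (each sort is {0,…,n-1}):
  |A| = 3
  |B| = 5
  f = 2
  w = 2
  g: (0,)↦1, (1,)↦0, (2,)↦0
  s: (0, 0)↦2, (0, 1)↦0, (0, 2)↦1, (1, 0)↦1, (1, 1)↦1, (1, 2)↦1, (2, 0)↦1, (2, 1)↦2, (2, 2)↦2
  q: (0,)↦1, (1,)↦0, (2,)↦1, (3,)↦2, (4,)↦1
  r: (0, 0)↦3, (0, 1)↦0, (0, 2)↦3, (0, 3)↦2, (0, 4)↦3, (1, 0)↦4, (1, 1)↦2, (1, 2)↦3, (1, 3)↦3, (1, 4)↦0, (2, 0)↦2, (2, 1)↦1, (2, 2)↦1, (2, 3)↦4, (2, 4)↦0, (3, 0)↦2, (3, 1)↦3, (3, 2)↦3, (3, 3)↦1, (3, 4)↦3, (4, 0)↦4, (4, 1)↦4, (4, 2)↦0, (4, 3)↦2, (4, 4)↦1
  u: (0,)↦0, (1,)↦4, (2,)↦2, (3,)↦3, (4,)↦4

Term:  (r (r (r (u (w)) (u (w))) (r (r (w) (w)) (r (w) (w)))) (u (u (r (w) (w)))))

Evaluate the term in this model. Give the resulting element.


value = 3

  w = 2
  (u (w)) = u(2,) = 2
  w = 2
  (u (w)) = u(2,) = 2
  (r (u (w)) (u (w))) = r(2, 2) = 1
  w = 2
  w = 2
  (r (w) (w)) = r(2, 2) = 1
  w = 2
  w = 2
  (r (w) (w)) = r(2, 2) = 1
  (r (r (w) (w)) (r (w) (w))) = r(1, 1) = 2
  (r (r (u (w)) (u (w))) (r (r (w) (w)) (r (w) (w)))) = r(1, 2) = 3
  w = 2
  w = 2
  (r (w) (w)) = r(2, 2) = 1
  (u (r (w) (w))) = u(1,) = 4
  (u (u (r (w) (w)))) = u(4,) = 4
  (r (r (r (u (w)) (u (w))) (r (r (w) (w)) (r (w) (w)))) (u (u (r (w) (w))))) = r(3, 4) = 3


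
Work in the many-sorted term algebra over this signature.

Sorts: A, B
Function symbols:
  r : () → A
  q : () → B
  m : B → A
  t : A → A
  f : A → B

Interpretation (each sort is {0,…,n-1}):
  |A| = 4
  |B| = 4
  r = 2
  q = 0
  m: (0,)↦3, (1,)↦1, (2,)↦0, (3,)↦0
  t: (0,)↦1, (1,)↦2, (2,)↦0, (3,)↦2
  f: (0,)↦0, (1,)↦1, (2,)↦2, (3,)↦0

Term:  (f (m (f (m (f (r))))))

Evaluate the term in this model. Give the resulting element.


value = 0

  r = 2
  (f (r)) = f(2,) = 2
  (m (f (r))) = m(2,) = 0
  (f (m (f (r)))) = f(0,) = 0
  (m (f (m (f (r))))) = m(0,) = 3
  (f (m (f (m (f (r)))))) = f(3,) = 0


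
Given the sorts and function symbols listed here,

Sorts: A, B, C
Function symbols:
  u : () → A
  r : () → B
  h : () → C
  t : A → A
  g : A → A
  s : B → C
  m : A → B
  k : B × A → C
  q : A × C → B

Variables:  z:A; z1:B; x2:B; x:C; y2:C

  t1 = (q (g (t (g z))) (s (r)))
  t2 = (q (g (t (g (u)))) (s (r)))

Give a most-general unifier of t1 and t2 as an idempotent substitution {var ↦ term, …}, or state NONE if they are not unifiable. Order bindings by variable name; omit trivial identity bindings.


{z ↦ (u)}


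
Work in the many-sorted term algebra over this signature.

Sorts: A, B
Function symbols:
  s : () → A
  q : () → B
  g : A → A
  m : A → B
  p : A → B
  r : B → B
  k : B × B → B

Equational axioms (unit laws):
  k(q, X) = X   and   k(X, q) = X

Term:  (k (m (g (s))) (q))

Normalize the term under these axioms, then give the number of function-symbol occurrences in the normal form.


size = 3

1. (k (m (g (s))) (q))  →  (m (g (s)))
normal form: (m (g (s)))


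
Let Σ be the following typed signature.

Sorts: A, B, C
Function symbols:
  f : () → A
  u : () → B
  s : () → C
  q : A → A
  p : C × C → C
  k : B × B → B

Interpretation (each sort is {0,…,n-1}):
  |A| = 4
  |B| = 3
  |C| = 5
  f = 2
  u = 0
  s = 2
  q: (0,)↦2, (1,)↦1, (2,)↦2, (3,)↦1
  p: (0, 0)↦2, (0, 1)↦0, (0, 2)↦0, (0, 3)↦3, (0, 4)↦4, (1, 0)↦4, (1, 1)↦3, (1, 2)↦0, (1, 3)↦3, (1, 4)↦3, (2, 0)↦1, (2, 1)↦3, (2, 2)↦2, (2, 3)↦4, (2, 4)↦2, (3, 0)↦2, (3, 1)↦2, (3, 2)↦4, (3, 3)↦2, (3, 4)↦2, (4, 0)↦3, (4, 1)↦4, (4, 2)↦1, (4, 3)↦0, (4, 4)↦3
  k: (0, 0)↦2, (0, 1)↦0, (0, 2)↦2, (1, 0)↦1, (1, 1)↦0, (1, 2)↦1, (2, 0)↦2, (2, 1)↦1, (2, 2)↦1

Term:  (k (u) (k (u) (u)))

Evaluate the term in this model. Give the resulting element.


value = 2

  u = 0
  u = 0
  u = 0
  (k (u) (u)) = k(0, 0) = 2
  (k (u) (k (u) (u))) = k(0, 2) = 2


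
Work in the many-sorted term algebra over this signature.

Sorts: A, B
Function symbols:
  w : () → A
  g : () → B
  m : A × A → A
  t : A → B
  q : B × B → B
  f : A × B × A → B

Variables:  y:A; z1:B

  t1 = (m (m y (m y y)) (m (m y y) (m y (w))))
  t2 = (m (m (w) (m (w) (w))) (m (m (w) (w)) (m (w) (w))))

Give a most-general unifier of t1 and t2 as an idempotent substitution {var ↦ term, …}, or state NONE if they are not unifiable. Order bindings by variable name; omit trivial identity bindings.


{y ↦ (w)}


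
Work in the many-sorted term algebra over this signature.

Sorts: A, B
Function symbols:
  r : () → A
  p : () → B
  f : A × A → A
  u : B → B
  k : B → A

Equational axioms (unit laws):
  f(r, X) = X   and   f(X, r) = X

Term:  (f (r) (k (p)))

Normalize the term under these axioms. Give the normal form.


1. (f (r) (k (p)))  →  (k (p))

normal form = (k (p))


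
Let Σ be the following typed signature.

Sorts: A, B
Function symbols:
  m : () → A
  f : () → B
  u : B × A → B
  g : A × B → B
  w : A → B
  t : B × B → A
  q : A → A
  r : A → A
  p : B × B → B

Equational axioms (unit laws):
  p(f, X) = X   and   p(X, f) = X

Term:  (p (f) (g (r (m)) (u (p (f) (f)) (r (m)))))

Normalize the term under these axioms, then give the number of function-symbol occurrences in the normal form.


1. (p (f) (g (r (m)) (u (p (f) (f)) (r (m)))))  →  (g (r (m)) (u (p (f) (f)) (r (m))))
2. (g (r (m)) (u (p (f) (f)) (r (m))))  →  (g (r (m)) (u (f) (r (m))))
normal form: (g (r (m)) (u (f) (r (m))))

size = 7


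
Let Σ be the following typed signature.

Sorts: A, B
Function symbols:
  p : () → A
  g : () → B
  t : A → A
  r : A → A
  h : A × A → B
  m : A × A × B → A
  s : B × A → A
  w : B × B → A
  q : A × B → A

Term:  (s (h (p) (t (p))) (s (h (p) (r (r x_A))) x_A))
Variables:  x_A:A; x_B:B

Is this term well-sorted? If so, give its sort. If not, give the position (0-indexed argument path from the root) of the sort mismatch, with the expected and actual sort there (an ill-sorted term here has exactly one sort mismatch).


    (p) : A
      (p) : A
    (t (p)) : A
  (h (p) (t (p))) : B
      (p) : A
          x_A : A
        (r x_A) : A
      (r (r x_A)) : A
    (h (p) (r (r x_A))) : B
    x_A : A
  (s (h (p) (r (r x_A))) x_A) : A
(s (h (p) (t (p))) (s (h (p) (r (r x_A))) x_A)) : A

well-sorted; sort = A


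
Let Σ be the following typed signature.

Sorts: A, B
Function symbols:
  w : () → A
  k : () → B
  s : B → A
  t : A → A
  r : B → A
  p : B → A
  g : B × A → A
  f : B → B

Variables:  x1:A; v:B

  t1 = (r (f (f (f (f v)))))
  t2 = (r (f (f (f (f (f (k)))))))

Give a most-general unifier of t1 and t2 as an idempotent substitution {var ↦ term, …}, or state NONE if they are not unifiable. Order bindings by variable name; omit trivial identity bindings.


{v ↦ (f (k))}


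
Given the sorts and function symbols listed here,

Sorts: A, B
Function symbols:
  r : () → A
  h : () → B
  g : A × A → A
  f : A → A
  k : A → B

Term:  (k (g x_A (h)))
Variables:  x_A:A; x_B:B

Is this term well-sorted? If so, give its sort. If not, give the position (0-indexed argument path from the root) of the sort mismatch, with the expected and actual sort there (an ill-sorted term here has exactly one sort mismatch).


ill-sorted at position [0, 1]: expected A, got B

    x_A : A
    (h) : B
  (g x_A (h)) : ✗ arg 1 at [0, 1] has sort B, expected A


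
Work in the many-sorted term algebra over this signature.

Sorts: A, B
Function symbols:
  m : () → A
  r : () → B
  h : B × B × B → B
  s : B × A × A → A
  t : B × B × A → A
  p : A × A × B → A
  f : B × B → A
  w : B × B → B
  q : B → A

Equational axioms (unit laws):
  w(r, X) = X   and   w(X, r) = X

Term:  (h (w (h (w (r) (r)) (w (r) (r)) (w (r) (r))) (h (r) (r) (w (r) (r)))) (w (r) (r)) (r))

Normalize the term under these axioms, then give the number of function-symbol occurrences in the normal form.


size = 12

1. (h (w (h (w (r) (r)) (w (r) (r)) (w (r) (r))) (h (r) (r) (w (r) (r)))) (w (r) (r)) (r))  →  (h (w (h (r) (w (r) (r)) (w (r) (r))) (h (r) (r) (w (r) (r)))) (w (r) (r)) (r))
2. (h (w (h (r) (w (r) (r)) (w (r) (r))) (h (r) (r) (w (r) (r)))) (w (r) (r)) (r))  →  (h (w (h (r) (r) (w (r) (r))) (h (r) (r) (w (r) (r)))) (w (r) (r)) (r))
3. (h (w (h (r) (r) (w (r) (r))) (h (r) (r) (w (r) (r)))) (w (r) (r)) (r))  →  (h (w (h (r) (r) (r)) (h (r) (r) (w (r) (r)))) (w (r) (r)) (r))
4. (h (w (h (r) (r) (r)) (h (r) (r) (w (r) (r)))) (w (r) (r)) (r))  →  (h (w (h (r) (r) (r)) (h (r) (r) (r))) (w (r) (r)) (r))
5. (h (w (h (r) (r) (r)) (h (r) (r) (r))) (w (r) (r)) (r))  →  (h (w (h (r) (r) (r)) (h (r) (r) (r))) (r) (r))
normal form: (h (w (h (r) (r) (r)) (h (r) (r) (r))) (r) (r))


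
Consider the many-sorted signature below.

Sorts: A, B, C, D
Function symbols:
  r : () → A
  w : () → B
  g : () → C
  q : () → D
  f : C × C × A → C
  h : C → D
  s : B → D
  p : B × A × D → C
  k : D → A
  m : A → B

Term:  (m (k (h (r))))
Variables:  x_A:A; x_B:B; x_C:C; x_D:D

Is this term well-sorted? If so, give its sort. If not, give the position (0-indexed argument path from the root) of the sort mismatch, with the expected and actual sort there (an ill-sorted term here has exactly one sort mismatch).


ill-sorted at position [0, 0, 0]: expected C, got A

      (r) : A
    (h (r)) : ✗ arg 0 at [0, 0, 0] has sort A, expected C


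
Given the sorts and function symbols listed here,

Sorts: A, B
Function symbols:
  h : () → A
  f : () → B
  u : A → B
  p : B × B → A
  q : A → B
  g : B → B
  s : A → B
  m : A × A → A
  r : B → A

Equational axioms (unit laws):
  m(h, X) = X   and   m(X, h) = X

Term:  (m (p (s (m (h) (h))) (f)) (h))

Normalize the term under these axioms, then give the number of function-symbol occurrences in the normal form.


1. (m (p (s (m (h) (h))) (f)) (h))  →  (p (s (m (h) (h))) (f))
2. (p (s (m (h) (h))) (f))  →  (p (s (h)) (f))
normal form: (p (s (h)) (f))

size = 4


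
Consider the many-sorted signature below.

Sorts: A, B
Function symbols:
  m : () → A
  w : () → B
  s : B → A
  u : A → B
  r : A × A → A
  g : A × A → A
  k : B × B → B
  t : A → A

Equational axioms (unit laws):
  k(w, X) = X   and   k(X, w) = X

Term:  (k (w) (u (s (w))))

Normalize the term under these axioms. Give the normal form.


normal form = (u (s (w)))

1. (k (w) (u (s (w))))  →  (u (s (w)))


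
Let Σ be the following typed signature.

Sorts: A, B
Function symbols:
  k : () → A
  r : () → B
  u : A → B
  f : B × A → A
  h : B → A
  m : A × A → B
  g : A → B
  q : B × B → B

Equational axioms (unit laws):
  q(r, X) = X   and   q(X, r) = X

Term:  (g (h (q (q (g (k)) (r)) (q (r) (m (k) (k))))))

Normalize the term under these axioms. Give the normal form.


1. (g (h (q (q (g (k)) (r)) (q (r) (m (k) (k))))))  →  (g (h (q (g (k)) (q (r) (m (k) (k))))))
2. (g (h (q (g (k)) (q (r) (m (k) (k))))))  →  (g (h (q (g (k)) (m (k) (k)))))

normal form = (g (h (q (g (k)) (m (k) (k)))))


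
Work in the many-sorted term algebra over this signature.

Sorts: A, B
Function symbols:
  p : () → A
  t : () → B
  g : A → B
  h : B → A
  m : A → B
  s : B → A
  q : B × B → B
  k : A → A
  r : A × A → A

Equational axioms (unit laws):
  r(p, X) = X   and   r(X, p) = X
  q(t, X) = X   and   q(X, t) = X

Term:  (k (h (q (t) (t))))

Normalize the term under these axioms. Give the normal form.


1. (k (h (q (t) (t))))  →  (k (h (t)))

normal form = (k (h (t)))


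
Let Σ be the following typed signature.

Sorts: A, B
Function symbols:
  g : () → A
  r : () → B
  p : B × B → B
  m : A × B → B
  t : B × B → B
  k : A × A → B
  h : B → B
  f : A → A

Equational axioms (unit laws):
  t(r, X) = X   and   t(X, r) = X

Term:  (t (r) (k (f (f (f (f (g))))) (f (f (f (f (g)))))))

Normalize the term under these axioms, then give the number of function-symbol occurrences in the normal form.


1. (t (r) (k (f (f (f (f (g))))) (f (f (f (f (g)))))))  →  (k (f (f (f (f (g))))) (f (f (f (f (g))))))
normal form: (k (f (f (f (f (g))))) (f (f (f (f (g))))))

size = 11


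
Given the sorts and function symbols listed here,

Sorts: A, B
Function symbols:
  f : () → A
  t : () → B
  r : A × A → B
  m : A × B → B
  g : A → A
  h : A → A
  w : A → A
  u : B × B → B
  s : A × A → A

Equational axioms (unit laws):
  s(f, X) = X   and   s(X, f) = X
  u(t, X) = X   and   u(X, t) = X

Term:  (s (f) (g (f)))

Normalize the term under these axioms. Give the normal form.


1. (s (f) (g (f)))  →  (g (f))

normal form = (g (f))


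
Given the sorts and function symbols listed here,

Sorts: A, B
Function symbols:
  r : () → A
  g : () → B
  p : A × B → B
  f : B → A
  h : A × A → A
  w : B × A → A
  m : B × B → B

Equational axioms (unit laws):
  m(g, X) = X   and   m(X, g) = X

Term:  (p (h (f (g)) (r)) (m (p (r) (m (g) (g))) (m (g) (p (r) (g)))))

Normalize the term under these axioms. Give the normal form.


normal form = (p (h (f (g)) (r)) (m (p (r) (g)) (p (r) (g))))

1. (p (h (f (g)) (r)) (m (p (r) (m (g) (g))) (m (g) (p (r) (g)))))  →  (p (h (f (g)) (r)) (m (p (r) (g)) (m (g) (p (r) (g)))))
2. (p (h (f (g)) (r)) (m (p (r) (g)) (m (g) (p (r) (g)))))  →  (p (h (f (g)) (r)) (m (p (r) (g)) (p (r) (g))))


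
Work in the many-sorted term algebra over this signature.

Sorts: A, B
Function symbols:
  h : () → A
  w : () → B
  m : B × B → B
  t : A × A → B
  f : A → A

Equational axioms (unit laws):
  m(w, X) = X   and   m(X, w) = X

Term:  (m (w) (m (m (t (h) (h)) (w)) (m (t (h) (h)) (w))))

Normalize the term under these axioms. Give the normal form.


normal form = (m (t (h) (h)) (t (h) (h)))

1. (m (w) (m (m (t (h) (h)) (w)) (m (t (h) (h)) (w))))  →  (m (m (t (h) (h)) (w)) (m (t (h) (h)) (w)))
2. (m (m (t (h) (h)) (w)) (m (t (h) (h)) (w)))  →  (m (t (h) (h)) (m (t (h) (h)) (w)))
3. (m (t (h) (h)) (m (t (h) (h)) (w)))  →  (m (t (h) (h)) (t (h) (h)))


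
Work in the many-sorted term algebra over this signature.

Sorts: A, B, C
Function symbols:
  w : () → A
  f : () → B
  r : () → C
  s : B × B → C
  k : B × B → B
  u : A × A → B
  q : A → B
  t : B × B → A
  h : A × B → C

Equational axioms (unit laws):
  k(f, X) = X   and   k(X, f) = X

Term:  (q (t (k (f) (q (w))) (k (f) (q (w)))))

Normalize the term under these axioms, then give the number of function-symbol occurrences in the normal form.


1. (q (t (k (f) (q (w))) (k (f) (q (w)))))  →  (q (t (q (w)) (k (f) (q (w)))))
2. (q (t (q (w)) (k (f) (q (w)))))  →  (q (t (q (w)) (q (w))))
normal form: (q (t (q (w)) (q (w))))

size = 6


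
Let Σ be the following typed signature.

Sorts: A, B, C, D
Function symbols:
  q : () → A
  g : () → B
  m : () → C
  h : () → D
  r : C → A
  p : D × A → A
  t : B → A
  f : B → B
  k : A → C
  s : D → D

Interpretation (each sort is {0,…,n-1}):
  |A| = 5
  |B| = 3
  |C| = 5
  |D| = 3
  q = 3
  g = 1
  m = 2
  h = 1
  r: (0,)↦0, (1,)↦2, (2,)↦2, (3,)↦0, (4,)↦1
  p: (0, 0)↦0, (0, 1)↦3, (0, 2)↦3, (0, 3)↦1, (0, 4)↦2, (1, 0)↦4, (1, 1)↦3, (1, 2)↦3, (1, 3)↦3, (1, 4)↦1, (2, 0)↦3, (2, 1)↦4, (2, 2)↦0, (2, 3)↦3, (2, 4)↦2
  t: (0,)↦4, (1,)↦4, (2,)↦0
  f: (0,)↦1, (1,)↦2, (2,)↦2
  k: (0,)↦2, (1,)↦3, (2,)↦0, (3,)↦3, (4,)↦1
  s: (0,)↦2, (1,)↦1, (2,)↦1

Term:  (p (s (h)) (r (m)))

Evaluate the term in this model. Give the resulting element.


  h = 1
  (s (h)) = s(1,) = 1
  m = 2
  (r (m)) = r(2,) = 2
  (p (s (h)) (r (m))) = p(1, 2) = 3

value = 3


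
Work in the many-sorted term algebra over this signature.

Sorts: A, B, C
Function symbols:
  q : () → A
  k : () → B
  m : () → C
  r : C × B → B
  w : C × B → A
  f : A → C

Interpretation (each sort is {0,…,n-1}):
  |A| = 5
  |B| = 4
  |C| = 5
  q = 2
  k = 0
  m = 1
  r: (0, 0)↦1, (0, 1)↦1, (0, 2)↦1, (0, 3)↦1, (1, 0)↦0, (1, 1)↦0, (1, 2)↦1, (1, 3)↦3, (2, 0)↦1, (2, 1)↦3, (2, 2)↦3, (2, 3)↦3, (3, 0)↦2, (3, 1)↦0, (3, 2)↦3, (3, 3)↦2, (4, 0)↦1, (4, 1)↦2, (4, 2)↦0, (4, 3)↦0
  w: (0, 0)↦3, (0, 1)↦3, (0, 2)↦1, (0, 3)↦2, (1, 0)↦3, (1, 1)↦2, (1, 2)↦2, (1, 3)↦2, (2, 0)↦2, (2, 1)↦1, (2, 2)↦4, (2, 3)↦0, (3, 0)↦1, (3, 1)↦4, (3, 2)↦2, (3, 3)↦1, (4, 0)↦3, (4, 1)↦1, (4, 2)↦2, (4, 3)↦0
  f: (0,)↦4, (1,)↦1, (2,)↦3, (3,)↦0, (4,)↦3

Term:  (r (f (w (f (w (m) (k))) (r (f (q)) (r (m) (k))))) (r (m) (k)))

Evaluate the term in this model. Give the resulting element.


  m = 1
  k = 0
  (w (m) (k)) = w(1, 0) = 3
  (f (w (m) (k))) = f(3,) = 0
  q = 2
  (f (q)) = f(2,) = 3
  m = 1
  k = 0
  (r (m) (k)) = r(1, 0) = 0
  (r (f (q)) (r (m) (k))) = r(3, 0) = 2
  (w (f (w (m) (k))) (r (f (q)) (r (m) (k)))) = w(0, 2) = 1
  (f (w (f (w (m) (k))) (r (f (q)) (r (m) (k))))) = f(1,) = 1
  m = 1
  k = 0
  (r (m) (k)) = r(1, 0) = 0
  (r (f (w (f (w (m) (k))) (r (f (q)) (r (m) (k))))) (r (m) (k))) = r(1, 0) = 0

value = 0


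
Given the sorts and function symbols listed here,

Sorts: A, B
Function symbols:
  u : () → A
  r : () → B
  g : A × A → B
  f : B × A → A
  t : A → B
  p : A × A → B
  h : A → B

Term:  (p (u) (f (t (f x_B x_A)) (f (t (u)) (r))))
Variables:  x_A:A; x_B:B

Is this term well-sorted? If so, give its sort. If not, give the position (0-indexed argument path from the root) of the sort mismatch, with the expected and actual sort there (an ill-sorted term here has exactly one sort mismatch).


  (u) : A
        x_B : B
        x_A : A
      (f x_B x_A) : A
    (t (f x_B x_A)) : B
        (u) : A
      (t (u)) : B
      (r) : B
    (f (t (u)) (r)) : ✗ arg 1 at [1, 1, 1] has sort B, expected A

ill-sorted at position [1, 1, 1]: expected A, got B


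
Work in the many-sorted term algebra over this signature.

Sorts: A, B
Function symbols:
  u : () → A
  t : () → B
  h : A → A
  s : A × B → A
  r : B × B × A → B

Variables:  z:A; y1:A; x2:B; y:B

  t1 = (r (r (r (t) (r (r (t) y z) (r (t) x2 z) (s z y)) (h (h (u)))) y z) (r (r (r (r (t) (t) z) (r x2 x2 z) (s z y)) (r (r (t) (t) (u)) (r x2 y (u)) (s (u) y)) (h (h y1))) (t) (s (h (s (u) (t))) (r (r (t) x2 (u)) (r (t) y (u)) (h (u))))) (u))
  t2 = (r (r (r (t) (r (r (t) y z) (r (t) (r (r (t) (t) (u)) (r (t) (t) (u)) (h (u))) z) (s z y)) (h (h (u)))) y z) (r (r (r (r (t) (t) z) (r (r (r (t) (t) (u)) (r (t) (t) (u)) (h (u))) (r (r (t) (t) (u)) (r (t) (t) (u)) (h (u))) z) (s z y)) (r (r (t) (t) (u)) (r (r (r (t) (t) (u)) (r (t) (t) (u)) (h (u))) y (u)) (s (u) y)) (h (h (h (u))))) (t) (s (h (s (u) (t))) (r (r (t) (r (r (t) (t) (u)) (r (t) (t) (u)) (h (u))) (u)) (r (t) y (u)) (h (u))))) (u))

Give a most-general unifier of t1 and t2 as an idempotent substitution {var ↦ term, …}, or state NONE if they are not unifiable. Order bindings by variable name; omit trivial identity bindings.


{x2 ↦ (r (r (t) (t) (u)) (r (t) (t) (u)) (h (u))), y1 ↦ (h (u))}


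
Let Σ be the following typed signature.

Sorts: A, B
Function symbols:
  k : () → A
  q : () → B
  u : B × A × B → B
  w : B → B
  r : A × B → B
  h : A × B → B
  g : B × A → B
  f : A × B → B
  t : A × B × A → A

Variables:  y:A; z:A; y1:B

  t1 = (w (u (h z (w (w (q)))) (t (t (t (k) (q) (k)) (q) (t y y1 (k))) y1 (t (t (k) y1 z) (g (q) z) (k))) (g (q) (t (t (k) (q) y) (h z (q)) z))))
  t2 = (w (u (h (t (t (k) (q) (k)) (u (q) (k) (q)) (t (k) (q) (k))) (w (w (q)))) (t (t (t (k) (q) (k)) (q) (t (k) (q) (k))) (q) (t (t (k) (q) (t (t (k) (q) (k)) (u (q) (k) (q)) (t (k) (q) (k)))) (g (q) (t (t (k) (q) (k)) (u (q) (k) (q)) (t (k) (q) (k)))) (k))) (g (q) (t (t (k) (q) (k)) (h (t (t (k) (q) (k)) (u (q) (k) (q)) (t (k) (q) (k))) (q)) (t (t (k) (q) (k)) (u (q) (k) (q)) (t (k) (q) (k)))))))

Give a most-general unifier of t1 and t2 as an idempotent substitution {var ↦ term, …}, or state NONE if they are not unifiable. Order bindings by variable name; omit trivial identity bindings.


{y ↦ (k), y1 ↦ (q), z ↦ (t (t (k) (q) (k)) (u (q) (k) (q)) (t (k) (q) (k)))}


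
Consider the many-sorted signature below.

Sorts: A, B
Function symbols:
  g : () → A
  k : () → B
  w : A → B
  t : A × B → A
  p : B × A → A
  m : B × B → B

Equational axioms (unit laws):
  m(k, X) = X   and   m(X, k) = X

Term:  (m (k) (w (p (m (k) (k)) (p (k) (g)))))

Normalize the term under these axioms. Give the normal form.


normal form = (w (p (k) (p (k) (g))))

1. (m (k) (w (p (m (k) (k)) (p (k) (g)))))  →  (w (p (m (k) (k)) (p (k) (g))))
2. (w (p (m (k) (k)) (p (k) (g))))  →  (w (p (k) (p (k) (g))))


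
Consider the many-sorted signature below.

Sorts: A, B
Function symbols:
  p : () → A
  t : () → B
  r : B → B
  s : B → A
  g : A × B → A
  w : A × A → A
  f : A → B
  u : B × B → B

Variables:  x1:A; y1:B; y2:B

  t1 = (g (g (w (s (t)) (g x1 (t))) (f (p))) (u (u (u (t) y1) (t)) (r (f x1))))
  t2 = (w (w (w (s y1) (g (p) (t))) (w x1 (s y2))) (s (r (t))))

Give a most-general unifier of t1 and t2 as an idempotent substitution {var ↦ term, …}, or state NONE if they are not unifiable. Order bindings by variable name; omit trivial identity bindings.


NONE (not unifiable)

head clash or occurs-check failure — not unifiable


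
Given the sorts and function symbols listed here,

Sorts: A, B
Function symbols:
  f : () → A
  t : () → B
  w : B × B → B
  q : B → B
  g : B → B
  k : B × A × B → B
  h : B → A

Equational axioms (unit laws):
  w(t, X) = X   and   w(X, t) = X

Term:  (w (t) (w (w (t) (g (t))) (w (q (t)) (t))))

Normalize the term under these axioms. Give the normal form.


1. (w (t) (w (w (t) (g (t))) (w (q (t)) (t))))  →  (w (w (t) (g (t))) (w (q (t)) (t)))
2. (w (w (t) (g (t))) (w (q (t)) (t)))  →  (w (g (t)) (w (q (t)) (t)))
3. (w (g (t)) (w (q (t)) (t)))  →  (w (g (t)) (q (t)))

normal form = (w (g (t)) (q (t)))


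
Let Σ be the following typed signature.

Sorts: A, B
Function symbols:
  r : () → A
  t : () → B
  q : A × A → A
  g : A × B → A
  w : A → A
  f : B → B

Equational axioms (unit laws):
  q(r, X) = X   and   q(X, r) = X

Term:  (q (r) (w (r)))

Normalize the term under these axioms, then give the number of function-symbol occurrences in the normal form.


1. (q (r) (w (r)))  →  (w (r))
normal form: (w (r))

size = 2


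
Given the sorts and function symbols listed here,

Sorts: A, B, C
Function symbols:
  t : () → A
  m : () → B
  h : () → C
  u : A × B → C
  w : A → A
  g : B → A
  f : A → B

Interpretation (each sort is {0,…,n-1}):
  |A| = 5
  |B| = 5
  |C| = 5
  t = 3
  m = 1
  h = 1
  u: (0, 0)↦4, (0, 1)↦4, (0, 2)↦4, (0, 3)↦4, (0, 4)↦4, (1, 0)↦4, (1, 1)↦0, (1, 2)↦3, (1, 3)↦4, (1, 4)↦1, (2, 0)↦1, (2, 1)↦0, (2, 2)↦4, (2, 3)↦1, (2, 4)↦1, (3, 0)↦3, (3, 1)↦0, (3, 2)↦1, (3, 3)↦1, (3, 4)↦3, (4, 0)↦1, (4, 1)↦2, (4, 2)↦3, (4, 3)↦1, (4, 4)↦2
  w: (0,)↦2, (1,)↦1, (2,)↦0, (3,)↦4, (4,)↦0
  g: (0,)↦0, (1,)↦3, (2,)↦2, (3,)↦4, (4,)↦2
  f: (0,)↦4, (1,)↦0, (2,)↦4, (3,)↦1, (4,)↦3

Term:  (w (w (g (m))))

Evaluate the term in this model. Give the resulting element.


  m = 1
  (g (m)) = g(1,) = 3
  (w (g (m))) = w(3,) = 4
  (w (w (g (m)))) = w(4,) = 0

value = 0


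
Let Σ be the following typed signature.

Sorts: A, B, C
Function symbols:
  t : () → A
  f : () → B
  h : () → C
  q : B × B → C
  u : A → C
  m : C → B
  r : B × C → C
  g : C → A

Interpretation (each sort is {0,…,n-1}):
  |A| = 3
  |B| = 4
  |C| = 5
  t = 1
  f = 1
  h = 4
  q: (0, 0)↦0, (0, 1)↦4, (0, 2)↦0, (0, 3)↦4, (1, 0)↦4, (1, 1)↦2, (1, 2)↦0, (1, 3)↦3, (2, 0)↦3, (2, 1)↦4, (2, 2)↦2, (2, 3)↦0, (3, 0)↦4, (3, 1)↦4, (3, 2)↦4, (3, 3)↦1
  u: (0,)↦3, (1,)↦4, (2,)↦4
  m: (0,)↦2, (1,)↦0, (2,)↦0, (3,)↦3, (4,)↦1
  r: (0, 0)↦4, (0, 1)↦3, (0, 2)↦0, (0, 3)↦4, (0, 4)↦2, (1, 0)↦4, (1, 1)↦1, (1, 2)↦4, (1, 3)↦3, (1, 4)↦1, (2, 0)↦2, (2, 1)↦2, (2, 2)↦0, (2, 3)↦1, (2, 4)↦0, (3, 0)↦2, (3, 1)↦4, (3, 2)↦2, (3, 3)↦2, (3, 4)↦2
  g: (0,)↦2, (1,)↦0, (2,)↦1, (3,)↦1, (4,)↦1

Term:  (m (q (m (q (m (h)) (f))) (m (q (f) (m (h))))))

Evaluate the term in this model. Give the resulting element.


value = 2

  h = 4
  (m (h)) = m(4,) = 1
  f = 1
  (q (m (h)) (f)) = q(1, 1) = 2
  (m (q (m (h)) (f))) = m(2,) = 0
  f = 1
  h = 4
  (m (h)) = m(4,) = 1
  (q (f) (m (h))) = q(1, 1) = 2
  (m (q (f) (m (h)))) = m(2,) = 0
  (q (m (q (m (h)) (f))) (m (q (f) (m (h))))) = q(0, 0) = 0
  (m (q (m (q (m (h)) (f))) (m (q (f) (m (h)))))) = m(0,) = 2


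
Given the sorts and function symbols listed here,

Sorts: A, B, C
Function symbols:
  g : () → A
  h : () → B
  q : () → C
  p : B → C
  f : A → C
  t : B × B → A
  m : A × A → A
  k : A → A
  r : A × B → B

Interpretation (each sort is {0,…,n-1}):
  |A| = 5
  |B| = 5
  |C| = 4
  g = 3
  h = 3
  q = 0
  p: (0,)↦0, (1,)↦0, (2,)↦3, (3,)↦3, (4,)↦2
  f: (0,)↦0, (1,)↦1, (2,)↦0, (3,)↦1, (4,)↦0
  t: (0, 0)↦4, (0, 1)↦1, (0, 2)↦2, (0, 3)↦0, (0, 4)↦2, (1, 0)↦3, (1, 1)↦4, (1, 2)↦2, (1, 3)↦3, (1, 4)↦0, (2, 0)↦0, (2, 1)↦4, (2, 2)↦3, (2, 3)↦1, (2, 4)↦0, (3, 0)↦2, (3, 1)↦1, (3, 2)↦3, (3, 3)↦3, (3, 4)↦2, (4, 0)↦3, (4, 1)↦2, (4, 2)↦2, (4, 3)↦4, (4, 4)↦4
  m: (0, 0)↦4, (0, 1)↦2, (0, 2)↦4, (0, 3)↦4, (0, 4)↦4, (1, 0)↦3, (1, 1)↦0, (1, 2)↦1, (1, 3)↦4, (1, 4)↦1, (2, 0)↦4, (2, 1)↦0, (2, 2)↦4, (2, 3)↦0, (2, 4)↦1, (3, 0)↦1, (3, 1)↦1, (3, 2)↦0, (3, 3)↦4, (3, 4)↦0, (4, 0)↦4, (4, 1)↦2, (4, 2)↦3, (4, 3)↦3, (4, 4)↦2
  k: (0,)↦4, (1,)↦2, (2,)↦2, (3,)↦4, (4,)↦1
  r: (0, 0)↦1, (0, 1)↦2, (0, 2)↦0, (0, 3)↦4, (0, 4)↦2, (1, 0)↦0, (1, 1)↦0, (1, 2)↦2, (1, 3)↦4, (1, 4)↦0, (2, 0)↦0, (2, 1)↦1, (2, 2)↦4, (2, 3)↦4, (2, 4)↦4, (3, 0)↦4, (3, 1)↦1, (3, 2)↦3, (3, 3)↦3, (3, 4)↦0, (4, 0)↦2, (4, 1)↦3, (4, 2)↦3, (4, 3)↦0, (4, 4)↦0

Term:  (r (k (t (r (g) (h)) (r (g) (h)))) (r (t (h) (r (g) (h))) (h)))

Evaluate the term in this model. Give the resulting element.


  g = 3
  h = 3
  (r (g) (h)) = r(3, 3) = 3
  g = 3
  h = 3
  (r (g) (h)) = r(3, 3) = 3
  (t (r (g) (h)) (r (g) (h))) = t(3, 3) = 3
  (k (t (r (g) (h)) (r (g) (h)))) = k(3,) = 4
  h = 3
  g = 3
  h = 3
  (r (g) (h)) = r(3, 3) = 3
  (t (h) (r (g) (h))) = t(3, 3) = 3
  h = 3
  (r (t (h) (r (g) (h))) (h)) = r(3, 3) = 3
  (r (k (t (r (g) (h)) (r (g) (h)))) (r (t (h) (r (g) (h))) (h))) = r(4, 3) = 0

value = 0


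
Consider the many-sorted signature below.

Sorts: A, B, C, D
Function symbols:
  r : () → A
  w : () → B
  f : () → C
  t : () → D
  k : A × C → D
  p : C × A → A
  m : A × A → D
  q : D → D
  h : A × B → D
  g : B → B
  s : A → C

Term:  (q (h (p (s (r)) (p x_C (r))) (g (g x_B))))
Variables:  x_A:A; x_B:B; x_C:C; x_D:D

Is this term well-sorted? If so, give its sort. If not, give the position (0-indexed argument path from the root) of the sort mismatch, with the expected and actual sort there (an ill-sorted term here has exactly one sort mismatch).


well-sorted; sort = D

        (r) : A
      (s (r)) : C
        x_C : C
        (r) : A
      (p x_C (r)) : A
    (p (s (r)) (p x_C (r))) : A
        x_B : B
      (g x_B) : B
    (g (g x_B)) : B
  (h (p (s (r)) (p x_C (r))) (g (g x_B))) : D
(q (h (p (s (r)) (p x_C (r))) (g (g x_B)))) : D


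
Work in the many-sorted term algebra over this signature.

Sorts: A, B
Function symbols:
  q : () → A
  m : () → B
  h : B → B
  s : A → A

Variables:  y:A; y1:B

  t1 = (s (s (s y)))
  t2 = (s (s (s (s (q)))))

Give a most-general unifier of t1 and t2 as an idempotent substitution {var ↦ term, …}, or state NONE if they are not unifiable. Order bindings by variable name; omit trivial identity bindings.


{y ↦ (s (q))}


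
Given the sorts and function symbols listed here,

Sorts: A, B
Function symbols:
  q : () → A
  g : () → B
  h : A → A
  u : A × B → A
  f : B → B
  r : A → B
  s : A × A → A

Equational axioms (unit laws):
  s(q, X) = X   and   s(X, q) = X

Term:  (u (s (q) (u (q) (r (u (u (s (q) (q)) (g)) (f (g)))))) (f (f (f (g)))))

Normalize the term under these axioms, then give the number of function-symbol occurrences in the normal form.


size = 14

1. (u (s (q) (u (q) (r (u (u (s (q) (q)) (g)) (f (g)))))) (f (f (f (g)))))  →  (u (u (q) (r (u (u (s (q) (q)) (g)) (f (g))))) (f (f (f (g)))))
2. (u (u (q) (r (u (u (s (q) (q)) (g)) (f (g))))) (f (f (f (g)))))  →  (u (u (q) (r (u (u (q) (g)) (f (g))))) (f (f (f (g)))))
normal form: (u (u (q) (r (u (u (q) (g)) (f (g))))) (f (f (f (g)))))


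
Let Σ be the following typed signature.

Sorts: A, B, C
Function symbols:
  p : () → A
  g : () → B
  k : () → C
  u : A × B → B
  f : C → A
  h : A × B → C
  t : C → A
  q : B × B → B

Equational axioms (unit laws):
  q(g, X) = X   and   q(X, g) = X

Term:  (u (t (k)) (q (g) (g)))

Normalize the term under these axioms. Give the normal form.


normal form = (u (t (k)) (g))

1. (u (t (k)) (q (g) (g)))  →  (u (t (k)) (g))


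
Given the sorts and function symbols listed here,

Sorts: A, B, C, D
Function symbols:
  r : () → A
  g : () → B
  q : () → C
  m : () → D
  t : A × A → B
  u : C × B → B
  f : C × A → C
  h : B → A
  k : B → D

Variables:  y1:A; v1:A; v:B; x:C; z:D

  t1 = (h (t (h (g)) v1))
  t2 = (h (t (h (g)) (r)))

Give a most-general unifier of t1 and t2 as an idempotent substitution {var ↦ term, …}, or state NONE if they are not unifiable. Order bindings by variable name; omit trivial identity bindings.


{v1 ↦ (r)}


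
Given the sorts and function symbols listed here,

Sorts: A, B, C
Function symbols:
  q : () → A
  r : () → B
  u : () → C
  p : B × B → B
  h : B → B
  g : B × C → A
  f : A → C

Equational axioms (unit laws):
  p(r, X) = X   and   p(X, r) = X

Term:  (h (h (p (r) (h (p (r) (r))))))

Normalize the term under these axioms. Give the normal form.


1. (h (h (p (r) (h (p (r) (r))))))  →  (h (h (h (p (r) (r)))))
2. (h (h (h (p (r) (r)))))  →  (h (h (h (r))))

normal form = (h (h (h (r))))


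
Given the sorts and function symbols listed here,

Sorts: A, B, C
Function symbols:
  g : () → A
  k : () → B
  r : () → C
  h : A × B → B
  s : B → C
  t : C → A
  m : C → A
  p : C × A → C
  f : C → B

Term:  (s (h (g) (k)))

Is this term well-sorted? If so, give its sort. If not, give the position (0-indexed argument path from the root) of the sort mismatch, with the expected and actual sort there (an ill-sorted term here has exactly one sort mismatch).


well-sorted; sort = C

    (g) : A
    (k) : B
  (h (g) (k)) : B
(s (h (g) (k))) : C


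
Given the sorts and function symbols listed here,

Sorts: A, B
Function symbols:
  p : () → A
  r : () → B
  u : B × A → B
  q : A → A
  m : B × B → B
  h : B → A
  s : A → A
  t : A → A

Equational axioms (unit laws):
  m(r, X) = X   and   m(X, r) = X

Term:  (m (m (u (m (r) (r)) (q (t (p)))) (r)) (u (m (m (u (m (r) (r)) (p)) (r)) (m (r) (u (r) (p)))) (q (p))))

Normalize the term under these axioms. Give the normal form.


1. (m (m (u (m (r) (r)) (q (t (p)))) (r)) (u (m (m (u (m (r) (r)) (p)) (r)) (m (r) (u (r) (p)))) (q (p))))  →  (m (u (m (r) (r)) (q (t (p)))) (u (m (m (u (m (r) (r)) (p)) (r)) (m (r) (u (r) (p)))) (q (p))))
2. (m (u (m (r) (r)) (q (t (p)))) (u (m (m (u (m (r) (r)) (p)) (r)) (m (r) (u (r) (p)))) (q (p))))  →  (m (u (r) (q (t (p)))) (u (m (m (u (m (r) (r)) (p)) (r)) (m (r) (u (r) (p)))) (q (p))))
3. (m (u (r) (q (t (p)))) (u (m (m (u (m (r) (r)) (p)) (r)) (m (r) (u (r) (p)))) (q (p))))  →  (m (u (r) (q (t (p)))) (u (m (u (m (r) (r)) (p)) (m (r) (u (r) (p)))) (q (p))))
4. (m (u (r) (q (t (p)))) (u (m (u (m (r) (r)) (p)) (m (r) (u (r) (p)))) (q (p))))  →  (m (u (r) (q (t (p)))) (u (m (u (r) (p)) (m (r) (u (r) (p)))) (q (p))))
5. (m (u (r) (q (t (p)))) (u (m (u (r) (p)) (m (r) (u (r) (p)))) (q (p))))  →  (m (u (r) (q (t (p)))) (u (m (u (r) (p)) (u (r) (p))) (q (p))))

normal form = (m (u (r) (q (t (p)))) (u (m (u (r) (p)) (u (r) (p))) (q (p))))


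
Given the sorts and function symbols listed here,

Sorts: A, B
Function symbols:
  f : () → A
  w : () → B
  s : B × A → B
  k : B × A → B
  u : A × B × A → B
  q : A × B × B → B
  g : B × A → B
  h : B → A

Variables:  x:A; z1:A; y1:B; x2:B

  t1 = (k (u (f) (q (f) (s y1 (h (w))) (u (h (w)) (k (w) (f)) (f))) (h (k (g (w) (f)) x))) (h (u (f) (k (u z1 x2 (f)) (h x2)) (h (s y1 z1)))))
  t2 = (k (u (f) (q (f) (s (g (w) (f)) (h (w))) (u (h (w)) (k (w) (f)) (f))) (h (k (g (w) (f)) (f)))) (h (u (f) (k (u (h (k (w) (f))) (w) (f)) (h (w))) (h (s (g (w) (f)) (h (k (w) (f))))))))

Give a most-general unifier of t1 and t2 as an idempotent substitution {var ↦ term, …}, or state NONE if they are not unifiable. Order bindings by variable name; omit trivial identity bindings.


{x ↦ (f), x2 ↦ (w), y1 ↦ (g (w) (f)), z1 ↦ (h (k (w) (f)))}


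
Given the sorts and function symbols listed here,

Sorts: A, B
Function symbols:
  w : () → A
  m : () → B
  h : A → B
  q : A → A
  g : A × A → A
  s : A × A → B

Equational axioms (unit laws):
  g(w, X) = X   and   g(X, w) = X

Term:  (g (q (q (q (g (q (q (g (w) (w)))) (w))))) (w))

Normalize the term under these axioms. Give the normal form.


normal form = (q (q (q (q (q (w))))))

1. (g (q (q (q (g (q (q (g (w) (w)))) (w))))) (w))  →  (q (q (q (g (q (q (g (w) (w)))) (w)))))
2. (q (q (q (g (q (q (g (w) (w)))) (w)))))  →  (q (q (q (q (q (g (w) (w)))))))
3. (q (q (q (q (q (g (w) (w)))))))  →  (q (q (q (q (q (w))))))


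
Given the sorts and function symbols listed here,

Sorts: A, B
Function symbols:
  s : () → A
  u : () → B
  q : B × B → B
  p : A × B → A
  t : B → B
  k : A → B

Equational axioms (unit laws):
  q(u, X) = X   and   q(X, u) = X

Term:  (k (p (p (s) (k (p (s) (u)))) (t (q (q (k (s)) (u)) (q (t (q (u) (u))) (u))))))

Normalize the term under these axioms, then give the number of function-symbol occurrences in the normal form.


size = 14

1. (k (p (p (s) (k (p (s) (u)))) (t (q (q (k (s)) (u)) (q (t (q (u) (u))) (u))))))  →  (k (p (p (s) (k (p (s) (u)))) (t (q (k (s)) (q (t (q (u) (u))) (u))))))
2. (k (p (p (s) (k (p (s) (u)))) (t (q (k (s)) (q (t (q (u) (u))) (u))))))  →  (k (p (p (s) (k (p (s) (u)))) (t (q (k (s)) (t (q (u) (u)))))))
3. (k (p (p (s) (k (p (s) (u)))) (t (q (k (s)) (t (q (u) (u)))))))  →  (k (p (p (s) (k (p (s) (u)))) (t (q (k (s)) (t (u))))))
normal form: (k (p (p (s) (k (p (s) (u)))) (t (q (k (s)) (t (u))))))


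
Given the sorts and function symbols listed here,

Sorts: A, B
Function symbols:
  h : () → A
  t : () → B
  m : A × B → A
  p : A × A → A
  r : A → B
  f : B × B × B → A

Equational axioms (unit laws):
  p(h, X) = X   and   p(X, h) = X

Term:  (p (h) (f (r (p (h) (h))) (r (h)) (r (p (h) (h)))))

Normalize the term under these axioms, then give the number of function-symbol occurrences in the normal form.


1. (p (h) (f (r (p (h) (h))) (r (h)) (r (p (h) (h)))))  →  (f (r (p (h) (h))) (r (h)) (r (p (h) (h))))
2. (f (r (p (h) (h))) (r (h)) (r (p (h) (h))))  →  (f (r (h)) (r (h)) (r (p (h) (h))))
3. (f (r (h)) (r (h)) (r (p (h) (h))))  →  (f (r (h)) (r (h)) (r (h)))
normal form: (f (r (h)) (r (h)) (r (h)))

size = 7


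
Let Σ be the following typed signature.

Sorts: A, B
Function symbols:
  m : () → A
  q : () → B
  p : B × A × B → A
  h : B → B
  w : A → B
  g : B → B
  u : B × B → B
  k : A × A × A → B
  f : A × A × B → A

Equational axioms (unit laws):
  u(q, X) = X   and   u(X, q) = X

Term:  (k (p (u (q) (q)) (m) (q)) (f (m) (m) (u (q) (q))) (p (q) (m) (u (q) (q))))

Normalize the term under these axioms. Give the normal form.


normal form = (k (p (q) (m) (q)) (f (m) (m) (q)) (p (q) (m) (q)))

1. (k (p (u (q) (q)) (m) (q)) (f (m) (m) (u (q) (q))) (p (q) (m) (u (q) (q))))  →  (k (p (q) (m) (q)) (f (m) (m) (u (q) (q))) (p (q) (m) (u (q) (q))))
2. (k (p (q) (m) (q)) (f (m) (m) (u (q) (q))) (p (q) (m) (u (q) (q))))  →  (k (p (q) (m) (q)) (f (m) (m) (q)) (p (q) (m) (u (q) (q))))
3. (k (p (q) (m) (q)) (f (m) (m) (q)) (p (q) (m) (u (q) (q))))  →  (k (p (q) (m) (q)) (f (m) (m) (q)) (p (q) (m) (q)))


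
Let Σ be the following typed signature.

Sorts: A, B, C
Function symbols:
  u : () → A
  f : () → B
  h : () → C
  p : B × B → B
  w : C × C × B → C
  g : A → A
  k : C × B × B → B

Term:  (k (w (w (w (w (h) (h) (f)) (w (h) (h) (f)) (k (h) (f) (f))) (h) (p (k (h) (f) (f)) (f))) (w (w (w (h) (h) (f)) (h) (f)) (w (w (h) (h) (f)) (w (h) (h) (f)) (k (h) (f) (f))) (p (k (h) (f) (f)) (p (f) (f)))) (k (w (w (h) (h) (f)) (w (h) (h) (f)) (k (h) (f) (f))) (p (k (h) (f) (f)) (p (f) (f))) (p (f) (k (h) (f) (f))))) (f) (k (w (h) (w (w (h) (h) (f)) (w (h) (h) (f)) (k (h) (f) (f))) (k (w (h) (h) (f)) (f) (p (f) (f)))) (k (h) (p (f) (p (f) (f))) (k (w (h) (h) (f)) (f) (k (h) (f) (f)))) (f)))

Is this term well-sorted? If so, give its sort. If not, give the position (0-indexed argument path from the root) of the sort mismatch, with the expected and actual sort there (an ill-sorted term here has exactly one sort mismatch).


well-sorted; sort = B

          (h) : C
          (h) : C
          (f) : B
        (w (h) (h) (f)) : C
          (h) : C
          (h) : C
          (f) : B
        (w (h) (h) (f)) : C
          (h) : C
          (f) : B
          (f) : B
        (k (h) (f) (f)) : B
      (w (w (h) (h) (f)) (w (h) (h) (f)) (k (h) (f) (f))) : C
      (h) : C
          (h) : C
          (f) : B
          (f) : B
        (k (h) (f) (f)) : B
        (f) : B
      (p (k (h) (f) (f)) (f)) : B
    (w (w (w (h) (h) (f)) (w (h) (h) (f)) (k (h) (f) (f))) (h) (p (k (h) (f) (f)) (f))) : C
          (h) : C
          (h) : C
          (f) : B
        (w (h) (h) (f)) : C
        (h) : C
        (f) : B
      (w (w (h) (h) (f)) (h) (f)) : C
          (h) : C
          (h) : C
          (f) : B
        (w (h) (h) (f)) : C
          (h) : C
          (h) : C
          (f) : B
        (w (h) (h) (f)) : C
          (h) : C
          (f) : B
          (f) : B
        (k (h) (f) (f)) : B
      (w (w (h) (h) (f)) (w (h) (h) (f)) (k (h) (f) (f))) : C
          (h) : C
          (f) : B
          (f) : B
        (k (h) (f) (f)) : B
          (f) : B
          (f) : B
        (p (f) (f)) : B
      (p (k (h) (f) (f)) (p (f) (f))) : B
    (w (w (w (h) (h) (f)) (h) (f)) (w (w (h) (h) (f)) (w (h) (h) (f)) (k (h) (f) (f))) (p (k (h) (f) (f)) (p (f) (f)))) : C
          (h) : C
          (h) : C
          (f) : B
        (w (h) (h) (f)) : C
          (h) : C
          (h) : C
          (f) : B
        (w (h) (h) (f)) : C
          (h) : C
          (f) : B
          (f) : B
        (k (h) (f) (f)) : B
      (w (w (h) (h) (f)) (w (h) (h) (f)) (k (h) (f) (f))) : C
          (h) : C
          (f) : B
          (f) : B
        (k (h) (f) (f)) : B
          (f) : B
          (f) : B
        (p (f) (f)) : B
      (p (k (h) (f) (f)) (p (f) (f))) : B
        (f) : B
          (h) : C
          (f) : B
          (f) : B
        (k (h) (f) (f)) : B
      (p (f) (k (h) (f) (f))) : B
    (k (w (w (h) (h) (f)) (w (h) (h) (f)) (k (h) (f) (f))) (p (k (h) (f) (f)) (p (f) (f))) (p (f) (k (h) (f) (f)))) : B
  (w (w (w (w (h) (h) (f)) (w (h) (h) (f)) (k (h) (f) (f))) (h) (p (k (h) (f) (f)) (f))) (w (w (w (h) (h) (f)) (h) (f)) (w (w (h) (h) (f)) (w (h) (h) (f)) (k (h) (f) (f))) (p (k (h) (f) (f)) (p (f) (f)))) (k (w (w (h) (h) (f)) (w (h) (h) (f)) (k (h) (f) (f))) (p (k (h) (f) (f)) (p (f) (f))) (p (f) (k (h) (f) (f))))) : C
  (f) : B
      (h) : C
          (h) : C
          (h) : C
          (f) : B
        (w (h) (h) (f)) : C
          (h) : C
          (h) : C
          (f) : B
        (w (h) (h) (f)) : C
          (h) : C
          (f) : B
          (f) : B
        (k (h) (f) (f)) : B
      (w (w (h) (h) (f)) (w (h) (h) (f)) (k (h) (f) (f))) : C
          (h) : C
          (h) : C
          (f) : B
        (w (h) (h) (f)) : C
        (f) : B
          (f) : B
          (f) : B
        (p (f) (f)) : B
      (k (w (h) (h) (f)) (f) (p (f) (f))) : B
    (w (h) (w (w (h) (h) (f)) (w (h) (h) (f)) (k (h) (f) (f))) (k (w (h) (h) (f)) (f) (p (f) (f)))) : C
      (h) : C
        (f) : B
          (f) : B
          (f) : B
        (p (f) (f)) : B
      (p (f) (p (f) (f))) : B
          (h) : C
          (h) : C
          (f) : B
        (w (h) (h) (f)) : C
        (f) : B
          (h) : C
          (f) : B
          (f) : B
        (k (h) (f) (f)) : B
      (k (w (h) (h) (f)) (f) (k (h) (f) (f))) : B
    (k (h) (p (f) (p (f) (f))) (k (w (h) (h) (f)) (f) (k (h) (f) (f)))) : B
    (f) : B
  (k (w (h) (w (w (h) (h) (f)) (w (h) (h) (f)) (k (h) (f) (f))) (k (w (h) (h) (f)) (f) (p (f) (f)))) (k (h) (p (f) (p (f) (f))) (k (w (h) (h) (f)) (f) (k (h) (f) (f)))) (f)) : B
(k (w (w (w (w (h) (h) (f)) (w (h) (h) (f)) (k (h) (f) (f))) (h) (p (k (h) (f) (f)) (f))) (w (w (w (h) (h) (f)) (h) (f)) (w (w (h) (h) (f)) (w (h) (h) (f)) (k (h) (f) (f))) (p (k (h) (f) (f)) (p (f) (f)))) (k (w (w (h) (h) (f)) (w (h) (h) (f)) (k (h) (f) (f))) (p (k (h) (f) (f)) (p (f) (f))) (p (f) (k (h) (f) (f))))) (f) (k (w (h) (w (w (h) (h) (f)) (w (h) (h) (f)) (k (h) (f) (f))) (k (w (h) (h) (f)) (f) (p (f) (f)))) (k (h) (p (f) (p (f) (f))) (k (w (h) (h) (f)) (f) (k (h) (f) (f)))) (f))) : B
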